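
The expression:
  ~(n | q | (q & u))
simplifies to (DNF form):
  ~n & ~q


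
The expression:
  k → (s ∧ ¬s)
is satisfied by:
  {k: False}


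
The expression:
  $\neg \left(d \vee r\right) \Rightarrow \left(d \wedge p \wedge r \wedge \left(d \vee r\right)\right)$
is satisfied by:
  {r: True, d: True}
  {r: True, d: False}
  {d: True, r: False}


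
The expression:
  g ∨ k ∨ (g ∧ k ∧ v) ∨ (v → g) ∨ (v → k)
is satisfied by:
  {k: True, g: True, v: False}
  {k: True, v: False, g: False}
  {g: True, v: False, k: False}
  {g: False, v: False, k: False}
  {k: True, g: True, v: True}
  {k: True, v: True, g: False}
  {g: True, v: True, k: False}


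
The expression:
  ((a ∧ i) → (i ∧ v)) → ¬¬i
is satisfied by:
  {i: True}


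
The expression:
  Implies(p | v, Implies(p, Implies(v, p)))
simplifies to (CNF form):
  True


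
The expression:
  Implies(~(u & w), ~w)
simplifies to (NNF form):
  u | ~w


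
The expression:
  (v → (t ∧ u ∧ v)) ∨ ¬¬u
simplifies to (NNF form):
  u ∨ ¬v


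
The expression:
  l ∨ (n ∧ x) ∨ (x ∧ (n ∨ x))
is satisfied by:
  {x: True, l: True}
  {x: True, l: False}
  {l: True, x: False}


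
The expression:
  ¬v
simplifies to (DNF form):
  ¬v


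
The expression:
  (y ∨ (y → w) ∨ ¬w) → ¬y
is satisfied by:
  {y: False}


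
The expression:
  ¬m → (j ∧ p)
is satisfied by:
  {m: True, j: True, p: True}
  {m: True, j: True, p: False}
  {m: True, p: True, j: False}
  {m: True, p: False, j: False}
  {j: True, p: True, m: False}


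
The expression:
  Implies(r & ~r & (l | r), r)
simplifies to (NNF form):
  True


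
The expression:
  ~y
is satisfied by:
  {y: False}


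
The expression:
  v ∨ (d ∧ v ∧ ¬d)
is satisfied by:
  {v: True}


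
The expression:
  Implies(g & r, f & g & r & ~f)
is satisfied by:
  {g: False, r: False}
  {r: True, g: False}
  {g: True, r: False}


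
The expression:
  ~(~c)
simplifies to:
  c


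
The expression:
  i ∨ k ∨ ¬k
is always true.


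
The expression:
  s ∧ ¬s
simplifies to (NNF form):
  False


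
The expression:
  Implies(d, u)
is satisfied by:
  {u: True, d: False}
  {d: False, u: False}
  {d: True, u: True}


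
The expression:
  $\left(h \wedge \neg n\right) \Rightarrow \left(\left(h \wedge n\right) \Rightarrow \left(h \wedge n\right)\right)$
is always true.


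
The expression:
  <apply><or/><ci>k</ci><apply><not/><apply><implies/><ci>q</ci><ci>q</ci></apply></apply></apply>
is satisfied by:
  {k: True}


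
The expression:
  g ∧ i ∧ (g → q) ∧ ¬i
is never true.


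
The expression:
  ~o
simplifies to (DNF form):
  ~o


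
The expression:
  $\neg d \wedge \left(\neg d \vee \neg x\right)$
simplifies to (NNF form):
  $\neg d$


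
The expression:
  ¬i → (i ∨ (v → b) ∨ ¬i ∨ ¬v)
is always true.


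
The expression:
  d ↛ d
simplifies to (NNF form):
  False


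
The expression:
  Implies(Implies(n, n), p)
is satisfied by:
  {p: True}


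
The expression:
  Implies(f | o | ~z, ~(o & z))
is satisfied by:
  {o: False, z: False}
  {z: True, o: False}
  {o: True, z: False}


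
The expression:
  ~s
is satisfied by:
  {s: False}


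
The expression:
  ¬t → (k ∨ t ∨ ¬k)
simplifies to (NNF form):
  True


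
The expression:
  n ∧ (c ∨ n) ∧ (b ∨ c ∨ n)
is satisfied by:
  {n: True}


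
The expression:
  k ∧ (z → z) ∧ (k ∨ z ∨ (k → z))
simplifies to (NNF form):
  k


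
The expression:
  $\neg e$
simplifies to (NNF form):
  $\neg e$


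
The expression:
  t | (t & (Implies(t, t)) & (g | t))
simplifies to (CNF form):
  t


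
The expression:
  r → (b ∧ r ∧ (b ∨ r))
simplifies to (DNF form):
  b ∨ ¬r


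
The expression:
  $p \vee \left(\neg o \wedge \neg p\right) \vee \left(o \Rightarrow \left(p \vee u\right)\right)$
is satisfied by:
  {u: True, p: True, o: False}
  {u: True, o: False, p: False}
  {p: True, o: False, u: False}
  {p: False, o: False, u: False}
  {u: True, p: True, o: True}
  {u: True, o: True, p: False}
  {p: True, o: True, u: False}


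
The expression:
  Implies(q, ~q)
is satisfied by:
  {q: False}


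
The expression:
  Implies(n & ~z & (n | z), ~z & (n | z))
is always true.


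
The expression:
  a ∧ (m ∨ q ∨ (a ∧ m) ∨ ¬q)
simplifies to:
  a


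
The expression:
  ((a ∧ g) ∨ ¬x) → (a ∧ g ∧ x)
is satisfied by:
  {x: True}


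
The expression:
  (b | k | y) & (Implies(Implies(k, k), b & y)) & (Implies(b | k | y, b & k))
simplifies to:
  b & k & y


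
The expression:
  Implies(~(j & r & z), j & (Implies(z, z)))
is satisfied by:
  {j: True}


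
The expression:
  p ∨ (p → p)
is always true.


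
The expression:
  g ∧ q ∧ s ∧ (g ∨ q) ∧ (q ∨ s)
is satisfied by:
  {g: True, s: True, q: True}


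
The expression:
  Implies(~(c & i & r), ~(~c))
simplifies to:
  c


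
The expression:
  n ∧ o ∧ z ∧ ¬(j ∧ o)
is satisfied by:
  {z: True, o: True, n: True, j: False}


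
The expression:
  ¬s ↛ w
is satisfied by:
  {w: True, s: False}
  {s: False, w: False}
  {s: True, w: True}


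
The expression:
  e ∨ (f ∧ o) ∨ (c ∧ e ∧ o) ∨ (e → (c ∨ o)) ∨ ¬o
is always true.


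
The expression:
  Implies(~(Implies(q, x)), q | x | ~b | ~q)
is always true.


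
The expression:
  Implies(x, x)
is always true.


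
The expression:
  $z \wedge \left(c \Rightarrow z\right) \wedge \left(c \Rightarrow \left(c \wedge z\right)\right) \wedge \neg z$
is never true.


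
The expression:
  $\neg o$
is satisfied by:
  {o: False}


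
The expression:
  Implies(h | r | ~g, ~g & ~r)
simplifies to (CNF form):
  ~r & (~g | ~h)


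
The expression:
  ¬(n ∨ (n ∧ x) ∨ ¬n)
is never true.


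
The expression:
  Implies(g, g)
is always true.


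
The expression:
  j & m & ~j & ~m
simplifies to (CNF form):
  False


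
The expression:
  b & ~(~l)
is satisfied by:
  {b: True, l: True}


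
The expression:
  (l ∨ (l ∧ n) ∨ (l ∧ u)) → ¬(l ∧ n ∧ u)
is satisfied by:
  {l: False, u: False, n: False}
  {n: True, l: False, u: False}
  {u: True, l: False, n: False}
  {n: True, u: True, l: False}
  {l: True, n: False, u: False}
  {n: True, l: True, u: False}
  {u: True, l: True, n: False}


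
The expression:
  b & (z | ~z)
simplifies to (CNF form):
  b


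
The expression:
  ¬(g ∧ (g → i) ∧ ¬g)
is always true.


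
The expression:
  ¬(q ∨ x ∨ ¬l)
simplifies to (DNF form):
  l ∧ ¬q ∧ ¬x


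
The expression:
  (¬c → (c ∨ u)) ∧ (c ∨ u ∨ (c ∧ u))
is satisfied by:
  {c: True, u: True}
  {c: True, u: False}
  {u: True, c: False}


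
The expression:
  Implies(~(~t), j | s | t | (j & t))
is always true.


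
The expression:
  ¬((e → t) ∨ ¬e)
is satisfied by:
  {e: True, t: False}


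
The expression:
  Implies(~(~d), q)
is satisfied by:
  {q: True, d: False}
  {d: False, q: False}
  {d: True, q: True}


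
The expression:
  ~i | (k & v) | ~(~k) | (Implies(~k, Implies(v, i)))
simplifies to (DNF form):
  True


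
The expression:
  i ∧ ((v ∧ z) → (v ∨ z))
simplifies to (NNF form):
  i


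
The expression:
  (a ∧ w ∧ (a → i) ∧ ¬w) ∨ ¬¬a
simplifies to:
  a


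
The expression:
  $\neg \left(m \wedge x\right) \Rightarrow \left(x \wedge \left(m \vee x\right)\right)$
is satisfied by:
  {x: True}


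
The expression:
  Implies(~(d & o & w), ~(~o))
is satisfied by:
  {o: True}


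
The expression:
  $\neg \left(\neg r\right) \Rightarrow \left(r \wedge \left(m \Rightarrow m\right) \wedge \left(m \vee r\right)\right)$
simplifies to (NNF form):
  $\text{True}$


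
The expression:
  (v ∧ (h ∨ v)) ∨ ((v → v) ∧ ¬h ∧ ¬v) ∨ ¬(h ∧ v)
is always true.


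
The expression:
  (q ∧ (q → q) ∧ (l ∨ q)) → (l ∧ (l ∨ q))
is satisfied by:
  {l: True, q: False}
  {q: False, l: False}
  {q: True, l: True}


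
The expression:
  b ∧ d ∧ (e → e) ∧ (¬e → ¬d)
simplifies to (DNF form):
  b ∧ d ∧ e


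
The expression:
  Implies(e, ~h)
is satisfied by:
  {h: False, e: False}
  {e: True, h: False}
  {h: True, e: False}


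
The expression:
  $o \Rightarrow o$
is always true.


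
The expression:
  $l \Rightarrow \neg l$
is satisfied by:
  {l: False}


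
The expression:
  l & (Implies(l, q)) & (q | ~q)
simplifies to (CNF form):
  l & q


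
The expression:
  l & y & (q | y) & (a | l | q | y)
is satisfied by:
  {y: True, l: True}


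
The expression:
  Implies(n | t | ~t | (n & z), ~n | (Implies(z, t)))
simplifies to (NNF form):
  t | ~n | ~z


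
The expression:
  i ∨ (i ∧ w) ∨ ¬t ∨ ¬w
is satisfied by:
  {i: True, w: False, t: False}
  {w: False, t: False, i: False}
  {i: True, t: True, w: False}
  {t: True, w: False, i: False}
  {i: True, w: True, t: False}
  {w: True, i: False, t: False}
  {i: True, t: True, w: True}


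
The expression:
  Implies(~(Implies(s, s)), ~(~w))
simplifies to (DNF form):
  True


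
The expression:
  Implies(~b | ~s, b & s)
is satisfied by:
  {b: True, s: True}


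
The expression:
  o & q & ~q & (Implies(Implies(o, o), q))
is never true.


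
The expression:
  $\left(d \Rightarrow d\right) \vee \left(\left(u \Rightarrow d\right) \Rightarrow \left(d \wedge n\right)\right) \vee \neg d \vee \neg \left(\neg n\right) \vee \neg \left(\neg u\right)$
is always true.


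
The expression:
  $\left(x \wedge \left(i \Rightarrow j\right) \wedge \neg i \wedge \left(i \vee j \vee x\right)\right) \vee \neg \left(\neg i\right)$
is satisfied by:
  {i: True, x: True}
  {i: True, x: False}
  {x: True, i: False}


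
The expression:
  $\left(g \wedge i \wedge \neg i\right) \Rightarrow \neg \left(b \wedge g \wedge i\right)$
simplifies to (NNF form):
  $\text{True}$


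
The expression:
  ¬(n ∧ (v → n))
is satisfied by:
  {n: False}


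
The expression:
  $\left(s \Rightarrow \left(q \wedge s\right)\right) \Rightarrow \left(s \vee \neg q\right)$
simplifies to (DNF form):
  $s \vee \neg q$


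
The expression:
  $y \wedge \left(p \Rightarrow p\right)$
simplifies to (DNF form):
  $y$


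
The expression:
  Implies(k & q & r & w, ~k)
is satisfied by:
  {w: False, k: False, q: False, r: False}
  {r: True, w: False, k: False, q: False}
  {q: True, w: False, k: False, r: False}
  {r: True, q: True, w: False, k: False}
  {k: True, r: False, w: False, q: False}
  {r: True, k: True, w: False, q: False}
  {q: True, k: True, r: False, w: False}
  {r: True, q: True, k: True, w: False}
  {w: True, q: False, k: False, r: False}
  {r: True, w: True, q: False, k: False}
  {q: True, w: True, r: False, k: False}
  {r: True, q: True, w: True, k: False}
  {k: True, w: True, q: False, r: False}
  {r: True, k: True, w: True, q: False}
  {q: True, k: True, w: True, r: False}


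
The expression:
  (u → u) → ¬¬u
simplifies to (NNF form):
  u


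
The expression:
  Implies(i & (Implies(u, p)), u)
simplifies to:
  u | ~i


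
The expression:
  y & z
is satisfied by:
  {z: True, y: True}


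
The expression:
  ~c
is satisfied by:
  {c: False}


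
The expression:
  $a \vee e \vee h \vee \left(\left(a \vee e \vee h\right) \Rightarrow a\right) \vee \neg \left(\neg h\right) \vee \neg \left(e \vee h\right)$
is always true.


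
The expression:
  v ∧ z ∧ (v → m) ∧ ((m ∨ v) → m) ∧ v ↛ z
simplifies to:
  False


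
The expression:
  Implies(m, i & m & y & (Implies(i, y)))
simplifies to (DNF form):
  ~m | (i & y)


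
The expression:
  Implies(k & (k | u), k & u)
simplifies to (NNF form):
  u | ~k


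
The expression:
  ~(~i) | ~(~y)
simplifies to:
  i | y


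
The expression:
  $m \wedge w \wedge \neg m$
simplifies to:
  $\text{False}$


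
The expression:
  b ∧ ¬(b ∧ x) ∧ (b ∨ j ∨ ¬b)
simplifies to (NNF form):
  b ∧ ¬x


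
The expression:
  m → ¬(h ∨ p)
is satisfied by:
  {h: False, m: False, p: False}
  {p: True, h: False, m: False}
  {h: True, p: False, m: False}
  {p: True, h: True, m: False}
  {m: True, p: False, h: False}


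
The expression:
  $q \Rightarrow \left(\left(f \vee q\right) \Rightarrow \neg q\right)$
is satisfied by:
  {q: False}


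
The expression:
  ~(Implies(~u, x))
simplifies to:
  ~u & ~x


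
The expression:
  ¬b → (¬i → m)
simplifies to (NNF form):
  b ∨ i ∨ m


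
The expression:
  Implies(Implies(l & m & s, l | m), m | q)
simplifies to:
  m | q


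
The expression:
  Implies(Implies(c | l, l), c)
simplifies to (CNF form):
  c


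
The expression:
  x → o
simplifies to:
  o ∨ ¬x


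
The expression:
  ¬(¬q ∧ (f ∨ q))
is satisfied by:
  {q: True, f: False}
  {f: False, q: False}
  {f: True, q: True}


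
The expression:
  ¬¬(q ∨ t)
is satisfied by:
  {t: True, q: True}
  {t: True, q: False}
  {q: True, t: False}


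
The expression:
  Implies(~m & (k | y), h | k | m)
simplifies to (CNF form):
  h | k | m | ~y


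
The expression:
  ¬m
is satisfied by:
  {m: False}


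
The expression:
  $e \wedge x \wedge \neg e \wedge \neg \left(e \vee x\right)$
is never true.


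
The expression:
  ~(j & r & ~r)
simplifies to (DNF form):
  True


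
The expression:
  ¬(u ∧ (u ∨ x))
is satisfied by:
  {u: False}


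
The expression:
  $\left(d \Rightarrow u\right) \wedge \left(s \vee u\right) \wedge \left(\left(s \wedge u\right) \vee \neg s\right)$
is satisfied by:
  {u: True}


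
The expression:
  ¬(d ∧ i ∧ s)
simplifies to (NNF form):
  ¬d ∨ ¬i ∨ ¬s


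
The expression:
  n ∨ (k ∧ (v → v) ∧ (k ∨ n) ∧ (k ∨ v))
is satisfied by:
  {n: True, k: True}
  {n: True, k: False}
  {k: True, n: False}


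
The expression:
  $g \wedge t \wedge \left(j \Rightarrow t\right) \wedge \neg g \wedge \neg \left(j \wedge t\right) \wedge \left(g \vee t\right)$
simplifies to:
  $\text{False}$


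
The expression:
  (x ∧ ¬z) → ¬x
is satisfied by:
  {z: True, x: False}
  {x: False, z: False}
  {x: True, z: True}


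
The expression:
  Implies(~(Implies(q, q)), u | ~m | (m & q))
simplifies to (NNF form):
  True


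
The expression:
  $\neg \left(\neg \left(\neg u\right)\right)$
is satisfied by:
  {u: False}


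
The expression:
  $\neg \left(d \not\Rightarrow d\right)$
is always true.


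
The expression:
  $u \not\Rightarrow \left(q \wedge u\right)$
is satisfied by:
  {u: True, q: False}


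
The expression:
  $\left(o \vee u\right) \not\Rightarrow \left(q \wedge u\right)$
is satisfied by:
  {o: True, u: False, q: False}
  {o: True, q: True, u: False}
  {o: True, u: True, q: False}
  {u: True, q: False, o: False}


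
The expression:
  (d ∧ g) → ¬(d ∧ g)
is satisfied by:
  {g: False, d: False}
  {d: True, g: False}
  {g: True, d: False}


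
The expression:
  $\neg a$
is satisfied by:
  {a: False}


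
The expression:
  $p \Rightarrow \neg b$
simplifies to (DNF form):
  $\neg b \vee \neg p$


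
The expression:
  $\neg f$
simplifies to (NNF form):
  $\neg f$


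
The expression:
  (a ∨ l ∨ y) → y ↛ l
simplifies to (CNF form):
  ¬l ∧ (y ∨ ¬a)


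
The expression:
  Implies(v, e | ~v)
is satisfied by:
  {e: True, v: False}
  {v: False, e: False}
  {v: True, e: True}


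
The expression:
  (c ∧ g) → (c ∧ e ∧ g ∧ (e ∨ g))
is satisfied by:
  {e: True, g: False, c: False}
  {g: False, c: False, e: False}
  {e: True, c: True, g: False}
  {c: True, g: False, e: False}
  {e: True, g: True, c: False}
  {g: True, e: False, c: False}
  {e: True, c: True, g: True}


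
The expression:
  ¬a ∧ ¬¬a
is never true.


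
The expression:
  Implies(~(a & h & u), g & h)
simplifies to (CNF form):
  h & (a | g) & (g | u)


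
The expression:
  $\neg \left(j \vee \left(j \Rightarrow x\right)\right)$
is never true.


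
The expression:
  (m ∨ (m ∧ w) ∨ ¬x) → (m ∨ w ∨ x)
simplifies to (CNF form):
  m ∨ w ∨ x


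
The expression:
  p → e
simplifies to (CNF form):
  e ∨ ¬p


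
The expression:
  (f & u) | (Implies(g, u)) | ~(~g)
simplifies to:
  True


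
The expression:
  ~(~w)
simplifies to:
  w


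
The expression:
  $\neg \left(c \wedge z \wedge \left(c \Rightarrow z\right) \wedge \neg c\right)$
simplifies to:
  $\text{True}$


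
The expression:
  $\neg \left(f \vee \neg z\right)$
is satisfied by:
  {z: True, f: False}


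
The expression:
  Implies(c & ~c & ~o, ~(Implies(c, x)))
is always true.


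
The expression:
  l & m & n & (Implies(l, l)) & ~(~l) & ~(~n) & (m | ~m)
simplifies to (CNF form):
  l & m & n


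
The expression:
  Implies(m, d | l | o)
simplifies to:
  d | l | o | ~m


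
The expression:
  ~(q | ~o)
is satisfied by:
  {o: True, q: False}


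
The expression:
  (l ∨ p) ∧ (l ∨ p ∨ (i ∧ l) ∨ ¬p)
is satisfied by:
  {l: True, p: True}
  {l: True, p: False}
  {p: True, l: False}


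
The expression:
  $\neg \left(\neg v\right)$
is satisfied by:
  {v: True}


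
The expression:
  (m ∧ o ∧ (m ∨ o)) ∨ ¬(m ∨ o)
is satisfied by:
  {o: False, m: False}
  {m: True, o: True}


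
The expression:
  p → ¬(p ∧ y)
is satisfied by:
  {p: False, y: False}
  {y: True, p: False}
  {p: True, y: False}


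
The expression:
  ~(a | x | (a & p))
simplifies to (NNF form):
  ~a & ~x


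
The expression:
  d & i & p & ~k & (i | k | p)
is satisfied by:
  {p: True, d: True, i: True, k: False}


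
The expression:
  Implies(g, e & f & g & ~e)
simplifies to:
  ~g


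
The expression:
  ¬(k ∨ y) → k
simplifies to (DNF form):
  k ∨ y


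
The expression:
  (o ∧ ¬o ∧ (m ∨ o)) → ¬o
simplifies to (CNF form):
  True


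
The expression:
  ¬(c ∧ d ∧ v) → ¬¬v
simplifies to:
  v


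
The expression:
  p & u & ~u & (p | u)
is never true.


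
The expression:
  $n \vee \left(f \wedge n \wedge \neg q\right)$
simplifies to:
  $n$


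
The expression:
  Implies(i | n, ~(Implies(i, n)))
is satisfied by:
  {n: False}


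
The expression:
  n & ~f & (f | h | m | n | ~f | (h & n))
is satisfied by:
  {n: True, f: False}


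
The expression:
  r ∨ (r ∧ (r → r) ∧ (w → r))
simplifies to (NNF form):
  r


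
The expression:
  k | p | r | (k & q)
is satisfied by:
  {r: True, k: True, p: True}
  {r: True, k: True, p: False}
  {r: True, p: True, k: False}
  {r: True, p: False, k: False}
  {k: True, p: True, r: False}
  {k: True, p: False, r: False}
  {p: True, k: False, r: False}


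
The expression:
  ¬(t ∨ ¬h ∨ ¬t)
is never true.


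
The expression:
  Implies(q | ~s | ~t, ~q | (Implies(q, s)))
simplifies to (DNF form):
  s | ~q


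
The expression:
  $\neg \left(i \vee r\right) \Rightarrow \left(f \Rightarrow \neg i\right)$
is always true.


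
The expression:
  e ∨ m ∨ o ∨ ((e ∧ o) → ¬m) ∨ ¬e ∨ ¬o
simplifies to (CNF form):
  True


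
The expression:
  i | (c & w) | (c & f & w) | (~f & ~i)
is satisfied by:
  {i: True, w: True, c: True, f: False}
  {i: True, w: True, c: False, f: False}
  {i: True, c: True, w: False, f: False}
  {i: True, c: False, w: False, f: False}
  {w: True, c: True, i: False, f: False}
  {w: True, c: False, i: False, f: False}
  {c: True, i: False, w: False, f: False}
  {c: False, i: False, w: False, f: False}
  {f: True, i: True, w: True, c: True}
  {f: True, i: True, w: True, c: False}
  {f: True, i: True, c: True, w: False}
  {f: True, i: True, c: False, w: False}
  {f: True, w: True, c: True, i: False}


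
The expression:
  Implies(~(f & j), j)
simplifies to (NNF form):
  j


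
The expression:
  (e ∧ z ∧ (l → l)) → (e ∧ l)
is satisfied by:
  {l: True, e: False, z: False}
  {e: False, z: False, l: False}
  {z: True, l: True, e: False}
  {z: True, e: False, l: False}
  {l: True, e: True, z: False}
  {e: True, l: False, z: False}
  {z: True, e: True, l: True}


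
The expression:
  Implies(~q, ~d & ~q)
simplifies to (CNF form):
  q | ~d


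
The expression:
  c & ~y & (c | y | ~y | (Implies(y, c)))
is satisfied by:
  {c: True, y: False}


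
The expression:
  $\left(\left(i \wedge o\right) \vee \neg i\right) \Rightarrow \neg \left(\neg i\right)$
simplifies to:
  $i$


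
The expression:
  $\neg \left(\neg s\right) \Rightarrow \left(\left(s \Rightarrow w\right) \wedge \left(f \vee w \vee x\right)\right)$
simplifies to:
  $w \vee \neg s$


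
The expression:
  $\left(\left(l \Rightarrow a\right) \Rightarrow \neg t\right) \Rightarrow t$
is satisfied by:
  {t: True}


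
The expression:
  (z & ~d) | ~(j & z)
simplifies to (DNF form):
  ~d | ~j | ~z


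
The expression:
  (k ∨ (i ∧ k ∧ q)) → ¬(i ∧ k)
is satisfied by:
  {k: False, i: False}
  {i: True, k: False}
  {k: True, i: False}


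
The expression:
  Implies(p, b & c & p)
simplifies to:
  ~p | (b & c)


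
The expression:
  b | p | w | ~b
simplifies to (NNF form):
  True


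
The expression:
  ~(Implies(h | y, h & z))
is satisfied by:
  {y: True, z: False, h: False}
  {h: True, y: True, z: False}
  {h: True, z: False, y: False}
  {y: True, z: True, h: False}


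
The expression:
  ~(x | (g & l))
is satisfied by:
  {x: False, l: False, g: False}
  {g: True, x: False, l: False}
  {l: True, x: False, g: False}


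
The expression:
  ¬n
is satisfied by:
  {n: False}


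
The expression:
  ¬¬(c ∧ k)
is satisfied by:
  {c: True, k: True}


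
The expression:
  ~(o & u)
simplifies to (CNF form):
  ~o | ~u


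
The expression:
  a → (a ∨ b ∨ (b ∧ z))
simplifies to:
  True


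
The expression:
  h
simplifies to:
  h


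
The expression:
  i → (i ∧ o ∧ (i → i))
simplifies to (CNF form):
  o ∨ ¬i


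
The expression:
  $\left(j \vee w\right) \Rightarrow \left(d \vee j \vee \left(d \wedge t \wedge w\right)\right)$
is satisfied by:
  {j: True, d: True, w: False}
  {j: True, w: False, d: False}
  {d: True, w: False, j: False}
  {d: False, w: False, j: False}
  {j: True, d: True, w: True}
  {j: True, w: True, d: False}
  {d: True, w: True, j: False}


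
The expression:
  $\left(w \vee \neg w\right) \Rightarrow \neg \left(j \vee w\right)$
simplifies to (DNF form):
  $\neg j \wedge \neg w$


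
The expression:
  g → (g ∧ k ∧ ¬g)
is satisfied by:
  {g: False}


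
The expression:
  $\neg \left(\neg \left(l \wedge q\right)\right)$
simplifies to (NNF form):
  $l \wedge q$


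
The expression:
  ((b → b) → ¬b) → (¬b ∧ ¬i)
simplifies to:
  b ∨ ¬i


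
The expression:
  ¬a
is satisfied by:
  {a: False}


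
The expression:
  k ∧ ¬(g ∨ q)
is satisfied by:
  {k: True, q: False, g: False}


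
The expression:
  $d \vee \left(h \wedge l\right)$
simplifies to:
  $d \vee \left(h \wedge l\right)$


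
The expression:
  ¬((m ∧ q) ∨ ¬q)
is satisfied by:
  {q: True, m: False}


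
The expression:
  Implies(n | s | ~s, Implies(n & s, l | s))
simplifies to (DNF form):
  True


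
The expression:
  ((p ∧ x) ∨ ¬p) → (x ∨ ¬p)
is always true.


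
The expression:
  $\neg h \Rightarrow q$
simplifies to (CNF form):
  $h \vee q$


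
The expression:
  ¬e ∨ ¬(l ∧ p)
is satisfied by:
  {l: False, e: False, p: False}
  {p: True, l: False, e: False}
  {e: True, l: False, p: False}
  {p: True, e: True, l: False}
  {l: True, p: False, e: False}
  {p: True, l: True, e: False}
  {e: True, l: True, p: False}


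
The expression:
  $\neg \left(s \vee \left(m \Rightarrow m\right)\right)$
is never true.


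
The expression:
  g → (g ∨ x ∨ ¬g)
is always true.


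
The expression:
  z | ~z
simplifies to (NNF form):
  True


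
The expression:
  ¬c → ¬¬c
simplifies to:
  c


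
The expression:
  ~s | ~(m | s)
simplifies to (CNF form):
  ~s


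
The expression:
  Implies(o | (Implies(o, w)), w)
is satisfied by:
  {w: True}


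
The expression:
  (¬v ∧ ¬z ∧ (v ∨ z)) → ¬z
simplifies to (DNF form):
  True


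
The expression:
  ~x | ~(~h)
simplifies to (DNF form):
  h | ~x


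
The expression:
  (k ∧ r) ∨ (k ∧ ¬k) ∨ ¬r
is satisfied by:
  {k: True, r: False}
  {r: False, k: False}
  {r: True, k: True}


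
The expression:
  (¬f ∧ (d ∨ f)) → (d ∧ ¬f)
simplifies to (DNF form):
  True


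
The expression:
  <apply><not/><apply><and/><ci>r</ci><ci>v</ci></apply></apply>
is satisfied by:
  {v: False, r: False}
  {r: True, v: False}
  {v: True, r: False}


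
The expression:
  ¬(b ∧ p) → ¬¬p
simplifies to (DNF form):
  p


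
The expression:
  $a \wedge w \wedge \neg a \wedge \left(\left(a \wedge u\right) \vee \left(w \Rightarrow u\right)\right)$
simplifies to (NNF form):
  $\text{False}$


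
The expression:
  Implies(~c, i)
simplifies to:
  c | i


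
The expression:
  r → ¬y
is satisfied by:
  {y: False, r: False}
  {r: True, y: False}
  {y: True, r: False}


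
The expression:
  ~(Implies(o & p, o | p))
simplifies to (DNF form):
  False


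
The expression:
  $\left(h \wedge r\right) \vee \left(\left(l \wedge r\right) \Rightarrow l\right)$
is always true.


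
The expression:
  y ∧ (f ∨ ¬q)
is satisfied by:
  {f: True, y: True, q: False}
  {y: True, q: False, f: False}
  {q: True, f: True, y: True}


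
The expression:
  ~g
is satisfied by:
  {g: False}


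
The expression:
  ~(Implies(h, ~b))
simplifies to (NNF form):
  b & h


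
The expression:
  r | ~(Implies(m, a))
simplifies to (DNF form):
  r | (m & ~a)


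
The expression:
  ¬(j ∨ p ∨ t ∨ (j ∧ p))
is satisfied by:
  {p: False, t: False, j: False}


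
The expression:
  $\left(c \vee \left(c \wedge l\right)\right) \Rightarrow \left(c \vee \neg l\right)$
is always true.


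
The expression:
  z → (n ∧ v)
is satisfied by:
  {v: True, n: True, z: False}
  {v: True, n: False, z: False}
  {n: True, v: False, z: False}
  {v: False, n: False, z: False}
  {z: True, v: True, n: True}


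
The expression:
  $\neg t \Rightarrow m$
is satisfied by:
  {t: True, m: True}
  {t: True, m: False}
  {m: True, t: False}


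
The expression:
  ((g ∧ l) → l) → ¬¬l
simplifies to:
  l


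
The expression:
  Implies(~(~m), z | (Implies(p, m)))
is always true.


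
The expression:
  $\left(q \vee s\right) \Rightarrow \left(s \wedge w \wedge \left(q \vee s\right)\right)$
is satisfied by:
  {w: True, q: False, s: False}
  {q: False, s: False, w: False}
  {w: True, s: True, q: False}
  {w: True, s: True, q: True}


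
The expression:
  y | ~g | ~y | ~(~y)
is always true.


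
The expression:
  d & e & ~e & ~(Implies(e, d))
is never true.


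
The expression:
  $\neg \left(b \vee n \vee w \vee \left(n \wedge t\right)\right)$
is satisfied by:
  {n: False, w: False, b: False}


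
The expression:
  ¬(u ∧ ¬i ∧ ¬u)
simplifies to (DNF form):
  True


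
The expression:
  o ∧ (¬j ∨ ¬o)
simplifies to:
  o ∧ ¬j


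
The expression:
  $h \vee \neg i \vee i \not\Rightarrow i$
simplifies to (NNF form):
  $h \vee \neg i$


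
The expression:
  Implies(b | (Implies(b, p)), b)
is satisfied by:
  {b: True}


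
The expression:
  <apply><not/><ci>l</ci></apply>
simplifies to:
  <apply><not/><ci>l</ci></apply>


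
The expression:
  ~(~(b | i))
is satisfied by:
  {i: True, b: True}
  {i: True, b: False}
  {b: True, i: False}


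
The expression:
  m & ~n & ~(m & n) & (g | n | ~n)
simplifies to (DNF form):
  m & ~n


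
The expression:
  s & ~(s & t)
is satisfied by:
  {s: True, t: False}


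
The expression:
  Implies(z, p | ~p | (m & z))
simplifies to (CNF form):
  True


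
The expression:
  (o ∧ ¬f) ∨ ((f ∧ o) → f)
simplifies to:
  True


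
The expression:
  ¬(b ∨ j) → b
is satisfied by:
  {b: True, j: True}
  {b: True, j: False}
  {j: True, b: False}


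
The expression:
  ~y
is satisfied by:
  {y: False}


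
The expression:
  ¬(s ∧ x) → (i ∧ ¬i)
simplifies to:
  s ∧ x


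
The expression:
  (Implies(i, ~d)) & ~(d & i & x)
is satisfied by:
  {d: False, i: False}
  {i: True, d: False}
  {d: True, i: False}


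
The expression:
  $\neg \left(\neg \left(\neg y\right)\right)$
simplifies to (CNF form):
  $\neg y$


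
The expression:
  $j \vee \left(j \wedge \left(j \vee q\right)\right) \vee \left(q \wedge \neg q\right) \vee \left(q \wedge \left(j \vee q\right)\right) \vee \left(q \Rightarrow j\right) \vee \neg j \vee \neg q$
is always true.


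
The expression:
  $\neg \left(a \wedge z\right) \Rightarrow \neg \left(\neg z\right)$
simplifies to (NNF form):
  $z$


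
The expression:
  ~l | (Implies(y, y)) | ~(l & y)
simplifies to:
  True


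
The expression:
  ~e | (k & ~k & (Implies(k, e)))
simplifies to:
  ~e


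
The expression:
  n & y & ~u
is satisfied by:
  {y: True, n: True, u: False}


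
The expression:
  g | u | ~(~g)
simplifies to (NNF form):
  g | u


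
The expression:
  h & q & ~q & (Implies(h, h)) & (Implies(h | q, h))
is never true.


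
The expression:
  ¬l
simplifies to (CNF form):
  ¬l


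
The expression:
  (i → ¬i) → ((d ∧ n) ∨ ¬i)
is always true.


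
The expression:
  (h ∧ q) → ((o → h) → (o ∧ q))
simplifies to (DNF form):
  o ∨ ¬h ∨ ¬q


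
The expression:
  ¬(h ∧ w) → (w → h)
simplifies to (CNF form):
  h ∨ ¬w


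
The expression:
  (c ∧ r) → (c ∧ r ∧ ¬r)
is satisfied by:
  {c: False, r: False}
  {r: True, c: False}
  {c: True, r: False}


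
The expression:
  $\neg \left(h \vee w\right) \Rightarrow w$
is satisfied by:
  {h: True, w: True}
  {h: True, w: False}
  {w: True, h: False}


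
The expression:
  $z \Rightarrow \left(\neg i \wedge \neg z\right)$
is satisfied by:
  {z: False}


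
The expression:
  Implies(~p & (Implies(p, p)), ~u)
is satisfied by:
  {p: True, u: False}
  {u: False, p: False}
  {u: True, p: True}


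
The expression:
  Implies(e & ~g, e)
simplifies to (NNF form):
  True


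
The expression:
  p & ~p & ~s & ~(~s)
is never true.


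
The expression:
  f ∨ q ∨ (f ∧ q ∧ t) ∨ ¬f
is always true.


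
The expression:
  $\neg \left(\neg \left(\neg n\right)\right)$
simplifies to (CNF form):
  $\neg n$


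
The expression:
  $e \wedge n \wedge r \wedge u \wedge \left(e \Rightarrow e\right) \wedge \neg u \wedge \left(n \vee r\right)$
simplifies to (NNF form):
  $\text{False}$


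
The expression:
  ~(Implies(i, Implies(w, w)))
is never true.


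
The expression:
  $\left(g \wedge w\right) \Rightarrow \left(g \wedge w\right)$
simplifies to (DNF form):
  $\text{True}$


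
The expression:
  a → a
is always true.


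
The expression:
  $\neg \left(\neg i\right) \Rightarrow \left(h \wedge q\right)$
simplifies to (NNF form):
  $\left(h \wedge q\right) \vee \neg i$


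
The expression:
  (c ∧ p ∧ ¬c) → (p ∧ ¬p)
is always true.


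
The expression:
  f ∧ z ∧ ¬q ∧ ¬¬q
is never true.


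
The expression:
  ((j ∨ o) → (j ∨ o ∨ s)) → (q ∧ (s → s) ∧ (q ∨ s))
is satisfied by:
  {q: True}


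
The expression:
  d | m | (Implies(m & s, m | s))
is always true.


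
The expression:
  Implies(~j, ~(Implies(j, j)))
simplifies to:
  j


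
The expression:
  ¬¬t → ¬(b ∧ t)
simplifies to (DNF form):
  ¬b ∨ ¬t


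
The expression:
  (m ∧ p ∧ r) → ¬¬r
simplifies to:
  True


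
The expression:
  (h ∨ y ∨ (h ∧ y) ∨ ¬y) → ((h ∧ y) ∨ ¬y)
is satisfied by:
  {h: True, y: False}
  {y: False, h: False}
  {y: True, h: True}


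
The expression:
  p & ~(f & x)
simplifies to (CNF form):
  p & (~f | ~x)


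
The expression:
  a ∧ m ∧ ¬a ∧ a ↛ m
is never true.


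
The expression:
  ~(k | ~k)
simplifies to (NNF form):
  False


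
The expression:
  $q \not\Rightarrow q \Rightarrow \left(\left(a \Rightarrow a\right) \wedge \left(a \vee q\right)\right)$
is always true.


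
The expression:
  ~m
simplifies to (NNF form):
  ~m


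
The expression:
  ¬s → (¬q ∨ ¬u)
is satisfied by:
  {s: True, u: False, q: False}
  {u: False, q: False, s: False}
  {q: True, s: True, u: False}
  {q: True, u: False, s: False}
  {s: True, u: True, q: False}
  {u: True, s: False, q: False}
  {q: True, u: True, s: True}


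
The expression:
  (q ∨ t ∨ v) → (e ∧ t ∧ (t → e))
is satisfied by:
  {t: True, e: True, q: False, v: False}
  {t: True, v: True, e: True, q: False}
  {t: True, e: True, q: True, v: False}
  {t: True, v: True, e: True, q: True}
  {e: True, v: False, q: False, t: False}
  {v: False, q: False, e: False, t: False}


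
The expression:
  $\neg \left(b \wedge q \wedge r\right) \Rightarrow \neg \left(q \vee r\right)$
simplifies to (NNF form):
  $\left(b \vee \neg r\right) \wedge \left(q \vee \neg r\right) \wedge \left(r \vee \neg q\right)$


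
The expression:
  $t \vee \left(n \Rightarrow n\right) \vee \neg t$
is always true.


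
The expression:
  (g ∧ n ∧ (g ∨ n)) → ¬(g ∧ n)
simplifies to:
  ¬g ∨ ¬n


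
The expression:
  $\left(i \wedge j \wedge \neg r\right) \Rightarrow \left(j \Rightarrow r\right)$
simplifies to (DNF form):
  $r \vee \neg i \vee \neg j$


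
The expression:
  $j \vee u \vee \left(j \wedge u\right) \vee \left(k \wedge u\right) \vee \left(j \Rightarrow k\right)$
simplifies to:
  $\text{True}$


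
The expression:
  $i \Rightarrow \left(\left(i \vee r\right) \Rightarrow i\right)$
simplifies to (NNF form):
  $\text{True}$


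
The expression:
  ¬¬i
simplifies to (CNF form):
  i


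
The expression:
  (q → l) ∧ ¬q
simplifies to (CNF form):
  ¬q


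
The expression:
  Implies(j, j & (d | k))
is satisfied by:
  {d: True, k: True, j: False}
  {d: True, k: False, j: False}
  {k: True, d: False, j: False}
  {d: False, k: False, j: False}
  {j: True, d: True, k: True}
  {j: True, d: True, k: False}
  {j: True, k: True, d: False}


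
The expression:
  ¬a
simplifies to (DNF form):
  ¬a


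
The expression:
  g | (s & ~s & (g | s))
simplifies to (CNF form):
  g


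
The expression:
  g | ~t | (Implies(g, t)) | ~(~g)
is always true.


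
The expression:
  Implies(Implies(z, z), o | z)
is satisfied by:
  {o: True, z: True}
  {o: True, z: False}
  {z: True, o: False}


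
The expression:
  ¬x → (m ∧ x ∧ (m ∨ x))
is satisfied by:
  {x: True}


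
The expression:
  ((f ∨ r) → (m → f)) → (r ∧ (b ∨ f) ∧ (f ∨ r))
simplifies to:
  r ∧ (b ∨ f ∨ m)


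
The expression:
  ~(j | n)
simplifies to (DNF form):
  ~j & ~n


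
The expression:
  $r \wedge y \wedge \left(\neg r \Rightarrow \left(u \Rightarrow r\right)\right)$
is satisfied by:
  {r: True, y: True}


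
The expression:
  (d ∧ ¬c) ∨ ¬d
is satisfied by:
  {c: False, d: False}
  {d: True, c: False}
  {c: True, d: False}


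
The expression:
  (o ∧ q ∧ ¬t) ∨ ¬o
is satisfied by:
  {q: True, o: False, t: False}
  {q: False, o: False, t: False}
  {t: True, q: True, o: False}
  {t: True, q: False, o: False}
  {o: True, q: True, t: False}


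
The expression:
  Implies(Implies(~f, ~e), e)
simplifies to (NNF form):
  e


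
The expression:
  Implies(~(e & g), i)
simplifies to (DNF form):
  i | (e & g)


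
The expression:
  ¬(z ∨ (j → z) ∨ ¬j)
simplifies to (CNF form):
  j ∧ ¬z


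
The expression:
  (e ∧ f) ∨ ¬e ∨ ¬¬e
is always true.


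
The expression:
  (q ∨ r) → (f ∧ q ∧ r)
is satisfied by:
  {f: True, q: False, r: False}
  {q: False, r: False, f: False}
  {r: True, f: True, q: True}


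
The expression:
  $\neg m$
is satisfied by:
  {m: False}


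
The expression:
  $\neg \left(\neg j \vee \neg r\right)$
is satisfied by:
  {r: True, j: True}


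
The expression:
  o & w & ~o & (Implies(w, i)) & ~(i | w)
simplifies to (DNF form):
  False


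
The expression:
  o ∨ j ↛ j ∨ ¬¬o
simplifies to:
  o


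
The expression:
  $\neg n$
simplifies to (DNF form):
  $\neg n$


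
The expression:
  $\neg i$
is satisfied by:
  {i: False}


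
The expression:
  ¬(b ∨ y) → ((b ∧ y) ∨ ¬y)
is always true.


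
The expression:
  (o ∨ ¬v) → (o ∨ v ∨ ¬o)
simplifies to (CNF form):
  True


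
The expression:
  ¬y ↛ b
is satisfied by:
  {y: False, b: False}


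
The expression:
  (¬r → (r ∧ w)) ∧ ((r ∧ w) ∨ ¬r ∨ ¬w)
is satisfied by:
  {r: True}


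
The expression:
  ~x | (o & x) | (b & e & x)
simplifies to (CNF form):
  (b | o | ~x) & (e | o | ~x)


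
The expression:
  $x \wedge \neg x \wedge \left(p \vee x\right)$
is never true.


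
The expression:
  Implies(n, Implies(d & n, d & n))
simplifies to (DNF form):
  True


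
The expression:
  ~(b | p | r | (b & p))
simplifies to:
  ~b & ~p & ~r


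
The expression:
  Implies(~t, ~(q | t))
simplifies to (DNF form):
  t | ~q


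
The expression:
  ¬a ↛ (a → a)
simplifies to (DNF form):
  False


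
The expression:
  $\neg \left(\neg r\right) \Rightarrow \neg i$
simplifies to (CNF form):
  $\neg i \vee \neg r$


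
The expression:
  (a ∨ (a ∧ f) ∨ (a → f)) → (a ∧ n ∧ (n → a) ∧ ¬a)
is never true.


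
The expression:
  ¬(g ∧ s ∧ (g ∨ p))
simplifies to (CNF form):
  ¬g ∨ ¬s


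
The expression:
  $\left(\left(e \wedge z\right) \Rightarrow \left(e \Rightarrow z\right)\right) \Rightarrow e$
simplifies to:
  $e$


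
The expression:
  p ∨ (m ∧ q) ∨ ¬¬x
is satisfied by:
  {x: True, q: True, p: True, m: True}
  {x: True, q: True, p: True, m: False}
  {x: True, p: True, m: True, q: False}
  {x: True, p: True, m: False, q: False}
  {x: True, q: True, m: True, p: False}
  {x: True, q: True, m: False, p: False}
  {x: True, m: True, p: False, q: False}
  {x: True, m: False, p: False, q: False}
  {q: True, p: True, m: True, x: False}
  {q: True, p: True, m: False, x: False}
  {p: True, m: True, x: False, q: False}
  {p: True, x: False, m: False, q: False}
  {q: True, m: True, x: False, p: False}
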